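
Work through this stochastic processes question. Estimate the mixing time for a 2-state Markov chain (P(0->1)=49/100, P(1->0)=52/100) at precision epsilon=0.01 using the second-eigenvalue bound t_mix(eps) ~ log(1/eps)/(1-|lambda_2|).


lambda_2 = |1 - p01 - p10| = |1 - 0.4900 - 0.5200| = 0.0100
t_mix ~ log(1/eps)/(1 - |lambda_2|)
= log(100)/(1 - 0.0100) = 4.6052/0.9900
= 4.6517

4.6517


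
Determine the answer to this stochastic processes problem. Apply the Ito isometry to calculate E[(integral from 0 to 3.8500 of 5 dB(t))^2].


By Ito isometry: E[(int f dB)^2] = int f^2 dt
= 5^2 * 3.8500
= 25 * 3.8500 = 96.2500

96.2500


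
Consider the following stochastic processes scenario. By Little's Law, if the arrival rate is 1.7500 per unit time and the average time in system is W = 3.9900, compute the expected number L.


Little's Law: L = lambda * W
= 1.7500 * 3.9900
= 6.9825

6.9825


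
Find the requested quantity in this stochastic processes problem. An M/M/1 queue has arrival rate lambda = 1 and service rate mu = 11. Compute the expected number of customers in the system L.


rho = 1/11 = 0.0909
L = rho/(1-rho)
= 0.0909/0.9091
= 0.1000

0.1000


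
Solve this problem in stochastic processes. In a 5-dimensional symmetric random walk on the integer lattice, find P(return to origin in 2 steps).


P(return in 2 steps) = P(reverse first step) = 1/(2d)
= 1/10
= 0.1000

0.1000


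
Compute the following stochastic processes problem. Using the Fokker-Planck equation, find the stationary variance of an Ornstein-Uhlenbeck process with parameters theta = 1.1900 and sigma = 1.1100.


Stationary variance = sigma^2 / (2*theta)
= 1.1100^2 / (2*1.1900)
= 1.2321 / 2.3800
= 0.5177

0.5177


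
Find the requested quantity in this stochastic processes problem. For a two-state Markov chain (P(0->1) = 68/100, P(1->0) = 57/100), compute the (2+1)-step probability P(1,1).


P^3 = P^2 * P^1
Computing via matrix multiplication of the transition matrix.
Entry (1,1) of P^3 = 0.5369

0.5369


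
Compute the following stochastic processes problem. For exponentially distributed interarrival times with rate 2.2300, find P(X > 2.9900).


P(X > t) = exp(-lambda * t)
= exp(-2.2300 * 2.9900)
= exp(-6.6677) = 0.0013

0.0013


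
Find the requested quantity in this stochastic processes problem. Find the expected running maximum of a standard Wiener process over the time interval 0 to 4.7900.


E(max B(s)) = sqrt(2t/pi)
= sqrt(2*4.7900/pi)
= sqrt(3.0494)
= 1.7463

1.7463


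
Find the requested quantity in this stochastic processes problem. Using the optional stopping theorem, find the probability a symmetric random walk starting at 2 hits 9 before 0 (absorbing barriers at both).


By optional stopping theorem: E(M at tau) = M(0) = 2
P(hit 9)*9 + P(hit 0)*0 = 2
P(hit 9) = (2 - 0)/(9 - 0) = 2/9 = 0.2222

0.2222


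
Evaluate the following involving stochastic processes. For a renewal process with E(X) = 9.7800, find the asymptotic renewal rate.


Long-run renewal rate = 1/E(X)
= 1/9.7800
= 0.1022

0.1022


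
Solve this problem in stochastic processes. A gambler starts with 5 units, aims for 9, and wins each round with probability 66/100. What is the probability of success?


Gambler's ruin formula:
r = q/p = 0.3400/0.6600 = 0.5152
P(win) = (1 - r^i)/(1 - r^N)
= (1 - 0.5152^5)/(1 - 0.5152^9)
= 0.9662

0.9662


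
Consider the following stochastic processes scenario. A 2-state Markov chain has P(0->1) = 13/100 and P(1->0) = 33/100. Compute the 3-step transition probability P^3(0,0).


Computing P^3 by matrix multiplication.
P = [[0.8700, 0.1300], [0.3300, 0.6700]]
After raising P to the power 3:
P^3(0,0) = 0.7619

0.7619


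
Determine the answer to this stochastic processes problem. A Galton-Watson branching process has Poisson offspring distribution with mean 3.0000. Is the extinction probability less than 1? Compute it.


Since mu = 3.0000 > 1, extinction prob q < 1.
Solve s = exp(mu*(s-1)) iteratively.
q = 0.0595

0.0595


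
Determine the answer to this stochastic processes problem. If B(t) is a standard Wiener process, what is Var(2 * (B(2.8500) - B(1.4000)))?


Var(alpha*(B(t)-B(s))) = alpha^2 * (t-s)
= 2^2 * (2.8500 - 1.4000)
= 4 * 1.4500
= 5.8000

5.8000


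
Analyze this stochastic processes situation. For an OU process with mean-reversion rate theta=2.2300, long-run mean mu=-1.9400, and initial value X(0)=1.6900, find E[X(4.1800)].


E[X(t)] = mu + (X(0) - mu)*exp(-theta*t)
= -1.9400 + (1.6900 - -1.9400)*exp(-2.2300*4.1800)
= -1.9400 + 3.6300 * 8.9489e-05
= -1.9397

-1.9397


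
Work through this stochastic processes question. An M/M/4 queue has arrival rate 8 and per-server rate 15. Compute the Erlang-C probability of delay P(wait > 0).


a = lambda/mu = 0.5333
rho = a/c = 0.1333
Erlang-C formula applied:
C(c,a) = 0.0023

0.0023


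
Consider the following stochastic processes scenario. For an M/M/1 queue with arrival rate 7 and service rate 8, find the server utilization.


rho = lambda/mu
= 7/8
= 0.8750

0.8750


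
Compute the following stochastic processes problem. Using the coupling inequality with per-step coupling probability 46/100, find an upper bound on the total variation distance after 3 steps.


TV distance bound <= (1-delta)^n
= (1 - 0.4600)^3
= 0.5400^3
= 0.1575

0.1575


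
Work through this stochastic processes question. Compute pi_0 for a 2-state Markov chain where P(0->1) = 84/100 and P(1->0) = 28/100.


Stationary distribution: pi_0 = p10/(p01+p10), pi_1 = p01/(p01+p10)
p01 = 0.8400, p10 = 0.2800
pi_0 = 0.2500

0.2500


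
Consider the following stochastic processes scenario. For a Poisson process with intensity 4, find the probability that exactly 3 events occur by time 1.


P(N(t)=k) = (lambda*t)^k * exp(-lambda*t) / k!
lambda*t = 4
= 4^3 * exp(-4) / 3!
= 64 * 0.0183 / 6
= 0.1954

0.1954


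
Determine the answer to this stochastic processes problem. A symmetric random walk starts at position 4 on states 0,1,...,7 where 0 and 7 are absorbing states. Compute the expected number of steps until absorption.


For symmetric RW on 0,...,N with absorbing barriers, E(i) = i*(N-i)
E(4) = 4 * 3 = 12

12


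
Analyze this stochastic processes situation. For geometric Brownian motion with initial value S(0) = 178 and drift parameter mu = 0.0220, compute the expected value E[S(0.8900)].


E[S(t)] = S(0) * exp(mu * t)
= 178 * exp(0.0220 * 0.8900)
= 178 * 1.0198
= 181.5196

181.5196


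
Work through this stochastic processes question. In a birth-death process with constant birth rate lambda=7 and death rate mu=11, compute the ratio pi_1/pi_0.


For birth-death process, pi_n/pi_0 = (lambda/mu)^n
= (7/11)^1
= 0.6364

0.6364


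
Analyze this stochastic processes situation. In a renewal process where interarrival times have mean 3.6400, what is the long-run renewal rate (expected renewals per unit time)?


Long-run renewal rate = 1/E(X)
= 1/3.6400
= 0.2747

0.2747


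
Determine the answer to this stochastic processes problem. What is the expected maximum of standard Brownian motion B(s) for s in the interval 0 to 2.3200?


E(max B(s)) = sqrt(2t/pi)
= sqrt(2*2.3200/pi)
= sqrt(1.4770)
= 1.2153

1.2153


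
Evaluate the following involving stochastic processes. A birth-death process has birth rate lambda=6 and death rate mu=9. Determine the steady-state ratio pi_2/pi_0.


For birth-death process, pi_n/pi_0 = (lambda/mu)^n
= (6/9)^2
= 0.4444

0.4444


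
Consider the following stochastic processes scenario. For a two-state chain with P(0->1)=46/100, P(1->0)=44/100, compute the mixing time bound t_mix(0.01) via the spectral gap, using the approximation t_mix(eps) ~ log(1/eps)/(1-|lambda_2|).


lambda_2 = |1 - p01 - p10| = |1 - 0.4600 - 0.4400| = 0.1000
t_mix ~ log(1/eps)/(1 - |lambda_2|)
= log(100)/(1 - 0.1000) = 4.6052/0.9000
= 5.1169

5.1169


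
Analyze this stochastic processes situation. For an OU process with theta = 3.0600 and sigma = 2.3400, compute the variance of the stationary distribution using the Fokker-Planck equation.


Stationary variance = sigma^2 / (2*theta)
= 2.3400^2 / (2*3.0600)
= 5.4756 / 6.1200
= 0.8947

0.8947


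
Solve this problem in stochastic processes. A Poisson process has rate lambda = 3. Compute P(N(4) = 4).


P(N(t)=k) = (lambda*t)^k * exp(-lambda*t) / k!
lambda*t = 12
= 12^4 * exp(-12) / 4!
= 20736 * 6.1442e-06 / 24
= 0.0053

0.0053


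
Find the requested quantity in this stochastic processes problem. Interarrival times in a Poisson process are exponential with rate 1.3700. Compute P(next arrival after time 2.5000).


P(X > t) = exp(-lambda * t)
= exp(-1.3700 * 2.5000)
= exp(-3.4250) = 0.0325

0.0325


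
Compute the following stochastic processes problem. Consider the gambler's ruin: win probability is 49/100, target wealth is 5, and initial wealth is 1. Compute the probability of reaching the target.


Gambler's ruin formula:
r = q/p = 0.5100/0.4900 = 1.0408
P(win) = (1 - r^i)/(1 - r^N)
= (1 - 1.0408^1)/(1 - 1.0408^5)
= 0.1843

0.1843


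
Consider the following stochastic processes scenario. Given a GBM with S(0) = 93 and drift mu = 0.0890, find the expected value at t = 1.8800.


E[S(t)] = S(0) * exp(mu * t)
= 93 * exp(0.0890 * 1.8800)
= 93 * 1.1821
= 109.9383

109.9383


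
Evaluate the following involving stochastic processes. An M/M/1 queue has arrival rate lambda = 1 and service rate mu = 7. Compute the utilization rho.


rho = lambda/mu
= 1/7
= 0.1429

0.1429


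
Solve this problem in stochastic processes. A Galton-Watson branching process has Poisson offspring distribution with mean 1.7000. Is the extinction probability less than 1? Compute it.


Since mu = 1.7000 > 1, extinction prob q < 1.
Solve s = exp(mu*(s-1)) iteratively.
q = 0.3088

0.3088


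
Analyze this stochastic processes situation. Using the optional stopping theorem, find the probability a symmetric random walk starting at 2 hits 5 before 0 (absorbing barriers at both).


By optional stopping theorem: E(M at tau) = M(0) = 2
P(hit 5)*5 + P(hit 0)*0 = 2
P(hit 5) = (2 - 0)/(5 - 0) = 2/5 = 0.4000

0.4000


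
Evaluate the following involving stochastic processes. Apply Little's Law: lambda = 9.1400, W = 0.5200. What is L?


Little's Law: L = lambda * W
= 9.1400 * 0.5200
= 4.7528

4.7528


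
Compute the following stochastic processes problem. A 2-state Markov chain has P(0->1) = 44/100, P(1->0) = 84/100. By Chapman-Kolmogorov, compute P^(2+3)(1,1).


P^5 = P^2 * P^3
Computing via matrix multiplication of the transition matrix.
Entry (1,1) of P^5 = 0.3426

0.3426


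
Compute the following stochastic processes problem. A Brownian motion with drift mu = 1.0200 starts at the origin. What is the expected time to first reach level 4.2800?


Expected first passage time = a/mu
= 4.2800/1.0200
= 4.1961

4.1961


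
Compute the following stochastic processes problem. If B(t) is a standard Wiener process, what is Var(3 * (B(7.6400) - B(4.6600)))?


Var(alpha*(B(t)-B(s))) = alpha^2 * (t-s)
= 3^2 * (7.6400 - 4.6600)
= 9 * 2.9800
= 26.8200

26.8200


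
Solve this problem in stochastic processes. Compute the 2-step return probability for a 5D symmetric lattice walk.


P(return in 2 steps) = P(reverse first step) = 1/(2d)
= 1/10
= 0.1000

0.1000


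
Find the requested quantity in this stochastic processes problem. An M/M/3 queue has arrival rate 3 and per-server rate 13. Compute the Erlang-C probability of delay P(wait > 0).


a = lambda/mu = 0.2308
rho = a/c = 0.0769
Erlang-C formula applied:
C(c,a) = 0.0018

0.0018


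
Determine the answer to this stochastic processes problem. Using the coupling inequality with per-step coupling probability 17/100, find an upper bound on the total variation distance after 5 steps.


TV distance bound <= (1-delta)^n
= (1 - 0.1700)^5
= 0.8300^5
= 0.3939

0.3939


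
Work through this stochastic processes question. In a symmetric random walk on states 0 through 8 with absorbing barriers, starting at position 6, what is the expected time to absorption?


For symmetric RW on 0,...,N with absorbing barriers, E(i) = i*(N-i)
E(6) = 6 * 2 = 12

12


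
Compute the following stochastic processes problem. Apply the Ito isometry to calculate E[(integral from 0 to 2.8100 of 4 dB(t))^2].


By Ito isometry: E[(int f dB)^2] = int f^2 dt
= 4^2 * 2.8100
= 16 * 2.8100 = 44.9600

44.9600


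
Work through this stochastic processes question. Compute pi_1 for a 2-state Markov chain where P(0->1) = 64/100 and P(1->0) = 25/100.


Stationary distribution: pi_0 = p10/(p01+p10), pi_1 = p01/(p01+p10)
p01 = 0.6400, p10 = 0.2500
pi_1 = 0.7191

0.7191


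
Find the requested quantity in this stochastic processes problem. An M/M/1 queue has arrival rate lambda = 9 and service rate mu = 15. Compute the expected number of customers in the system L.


rho = 9/15 = 0.6000
L = rho/(1-rho)
= 0.6000/0.4000
= 1.5000

1.5000


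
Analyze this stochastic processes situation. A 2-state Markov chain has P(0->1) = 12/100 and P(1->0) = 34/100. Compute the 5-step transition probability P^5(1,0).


Computing P^5 by matrix multiplication.
P = [[0.8800, 0.1200], [0.3400, 0.6600]]
After raising P to the power 5:
P^5(1,0) = 0.7052

0.7052


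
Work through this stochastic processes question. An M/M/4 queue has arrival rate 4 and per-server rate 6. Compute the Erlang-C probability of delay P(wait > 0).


a = lambda/mu = 0.6667
rho = a/c = 0.1667
Erlang-C formula applied:
C(c,a) = 0.0051

0.0051


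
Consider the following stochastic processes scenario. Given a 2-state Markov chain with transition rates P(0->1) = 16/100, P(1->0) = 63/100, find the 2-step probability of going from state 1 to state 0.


Computing P^2 by matrix multiplication.
P = [[0.8400, 0.1600], [0.6300, 0.3700]]
After raising P to the power 2:
P^2(1,0) = 0.7623

0.7623


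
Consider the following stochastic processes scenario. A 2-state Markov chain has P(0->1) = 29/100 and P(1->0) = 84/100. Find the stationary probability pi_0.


Stationary distribution: pi_0 = p10/(p01+p10), pi_1 = p01/(p01+p10)
p01 = 0.2900, p10 = 0.8400
pi_0 = 0.7434

0.7434


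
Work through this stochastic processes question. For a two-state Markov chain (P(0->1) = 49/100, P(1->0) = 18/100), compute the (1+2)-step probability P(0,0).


P^3 = P^1 * P^2
Computing via matrix multiplication of the transition matrix.
Entry (0,0) of P^3 = 0.2949

0.2949


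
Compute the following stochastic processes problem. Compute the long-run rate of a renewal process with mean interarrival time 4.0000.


Long-run renewal rate = 1/E(X)
= 1/4.0000
= 0.2500

0.2500


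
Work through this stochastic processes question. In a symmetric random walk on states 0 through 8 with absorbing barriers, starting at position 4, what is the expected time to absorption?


For symmetric RW on 0,...,N with absorbing barriers, E(i) = i*(N-i)
E(4) = 4 * 4 = 16

16


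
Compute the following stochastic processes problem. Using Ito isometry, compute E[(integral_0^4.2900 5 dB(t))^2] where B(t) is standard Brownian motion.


By Ito isometry: E[(int f dB)^2] = int f^2 dt
= 5^2 * 4.2900
= 25 * 4.2900 = 107.2500

107.2500


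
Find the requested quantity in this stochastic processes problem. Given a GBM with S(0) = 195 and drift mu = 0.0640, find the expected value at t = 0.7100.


E[S(t)] = S(0) * exp(mu * t)
= 195 * exp(0.0640 * 0.7100)
= 195 * 1.0465
= 204.0652

204.0652


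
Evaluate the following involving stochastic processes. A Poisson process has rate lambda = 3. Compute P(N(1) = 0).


P(N(t)=k) = (lambda*t)^k * exp(-lambda*t) / k!
lambda*t = 3
= 3^0 * exp(-3) / 0!
= 1 * 0.0498 / 1
= 0.0498

0.0498


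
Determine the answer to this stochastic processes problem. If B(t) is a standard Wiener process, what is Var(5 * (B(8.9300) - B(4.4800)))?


Var(alpha*(B(t)-B(s))) = alpha^2 * (t-s)
= 5^2 * (8.9300 - 4.4800)
= 25 * 4.4500
= 111.2500

111.2500


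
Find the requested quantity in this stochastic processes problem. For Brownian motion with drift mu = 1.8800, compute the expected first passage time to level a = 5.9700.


Expected first passage time = a/mu
= 5.9700/1.8800
= 3.1755

3.1755


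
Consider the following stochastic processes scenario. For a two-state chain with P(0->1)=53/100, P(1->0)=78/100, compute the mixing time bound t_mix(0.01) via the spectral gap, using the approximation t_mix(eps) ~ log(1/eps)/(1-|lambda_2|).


lambda_2 = |1 - p01 - p10| = |1 - 0.5300 - 0.7800| = 0.3100
t_mix ~ log(1/eps)/(1 - |lambda_2|)
= log(100)/(1 - 0.3100) = 4.6052/0.6900
= 6.6742

6.6742


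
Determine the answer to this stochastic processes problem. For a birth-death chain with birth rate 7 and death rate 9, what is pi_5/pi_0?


For birth-death process, pi_n/pi_0 = (lambda/mu)^n
= (7/9)^5
= 0.2846

0.2846


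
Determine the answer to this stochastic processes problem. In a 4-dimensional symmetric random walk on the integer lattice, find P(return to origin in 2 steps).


P(return in 2 steps) = P(reverse first step) = 1/(2d)
= 1/8
= 0.1250

0.1250


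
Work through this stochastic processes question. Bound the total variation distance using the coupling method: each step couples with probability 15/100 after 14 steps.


TV distance bound <= (1-delta)^n
= (1 - 0.1500)^14
= 0.8500^14
= 0.1028

0.1028


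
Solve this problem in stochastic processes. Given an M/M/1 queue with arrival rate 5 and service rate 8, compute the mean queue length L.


rho = 5/8 = 0.6250
L = rho/(1-rho)
= 0.6250/0.3750
= 1.6667

1.6667


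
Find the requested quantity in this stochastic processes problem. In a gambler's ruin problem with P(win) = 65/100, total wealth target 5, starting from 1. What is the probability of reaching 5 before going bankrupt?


Gambler's ruin formula:
r = q/p = 0.3500/0.6500 = 0.5385
P(win) = (1 - r^i)/(1 - r^N)
= (1 - 0.5385^1)/(1 - 0.5385^5)
= 0.4834

0.4834


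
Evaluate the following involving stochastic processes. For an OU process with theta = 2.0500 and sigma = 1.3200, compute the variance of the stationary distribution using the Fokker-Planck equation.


Stationary variance = sigma^2 / (2*theta)
= 1.3200^2 / (2*2.0500)
= 1.7424 / 4.1000
= 0.4250

0.4250


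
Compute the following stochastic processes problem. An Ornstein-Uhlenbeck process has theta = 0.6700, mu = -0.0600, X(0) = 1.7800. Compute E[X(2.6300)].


E[X(t)] = mu + (X(0) - mu)*exp(-theta*t)
= -0.0600 + (1.7800 - -0.0600)*exp(-0.6700*2.6300)
= -0.0600 + 1.8400 * 0.1717
= 0.2559

0.2559


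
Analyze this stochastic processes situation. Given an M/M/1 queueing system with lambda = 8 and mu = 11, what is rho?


rho = lambda/mu
= 8/11
= 0.7273

0.7273


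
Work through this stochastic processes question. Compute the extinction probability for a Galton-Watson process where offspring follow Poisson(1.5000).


Since mu = 1.5000 > 1, extinction prob q < 1.
Solve s = exp(mu*(s-1)) iteratively.
q = 0.4172

0.4172


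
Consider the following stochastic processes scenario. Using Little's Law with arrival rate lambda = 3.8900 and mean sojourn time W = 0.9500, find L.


Little's Law: L = lambda * W
= 3.8900 * 0.9500
= 3.6955

3.6955


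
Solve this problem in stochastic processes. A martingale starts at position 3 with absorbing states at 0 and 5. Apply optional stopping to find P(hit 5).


By optional stopping theorem: E(M at tau) = M(0) = 3
P(hit 5)*5 + P(hit 0)*0 = 3
P(hit 5) = (3 - 0)/(5 - 0) = 3/5 = 0.6000

0.6000


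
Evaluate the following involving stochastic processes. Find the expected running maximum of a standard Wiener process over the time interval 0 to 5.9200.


E(max B(s)) = sqrt(2t/pi)
= sqrt(2*5.9200/pi)
= sqrt(3.7688)
= 1.9413

1.9413


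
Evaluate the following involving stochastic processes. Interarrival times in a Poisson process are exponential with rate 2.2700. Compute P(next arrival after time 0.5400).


P(X > t) = exp(-lambda * t)
= exp(-2.2700 * 0.5400)
= exp(-1.2258) = 0.2935

0.2935


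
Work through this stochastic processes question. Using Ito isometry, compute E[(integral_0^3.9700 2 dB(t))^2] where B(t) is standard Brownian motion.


By Ito isometry: E[(int f dB)^2] = int f^2 dt
= 2^2 * 3.9700
= 4 * 3.9700 = 15.8800

15.8800


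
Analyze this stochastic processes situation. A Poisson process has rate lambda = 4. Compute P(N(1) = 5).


P(N(t)=k) = (lambda*t)^k * exp(-lambda*t) / k!
lambda*t = 4
= 4^5 * exp(-4) / 5!
= 1024 * 0.0183 / 120
= 0.1563

0.1563


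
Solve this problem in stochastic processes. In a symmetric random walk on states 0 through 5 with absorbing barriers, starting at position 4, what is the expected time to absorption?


For symmetric RW on 0,...,N with absorbing barriers, E(i) = i*(N-i)
E(4) = 4 * 1 = 4

4


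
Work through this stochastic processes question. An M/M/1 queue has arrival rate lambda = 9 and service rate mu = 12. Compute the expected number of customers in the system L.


rho = 9/12 = 0.7500
L = rho/(1-rho)
= 0.7500/0.2500
= 3.0000

3.0000


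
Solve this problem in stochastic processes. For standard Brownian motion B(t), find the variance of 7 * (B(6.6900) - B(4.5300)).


Var(alpha*(B(t)-B(s))) = alpha^2 * (t-s)
= 7^2 * (6.6900 - 4.5300)
= 49 * 2.1600
= 105.8400

105.8400


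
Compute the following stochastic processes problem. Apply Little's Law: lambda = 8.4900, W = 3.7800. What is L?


Little's Law: L = lambda * W
= 8.4900 * 3.7800
= 32.0922

32.0922


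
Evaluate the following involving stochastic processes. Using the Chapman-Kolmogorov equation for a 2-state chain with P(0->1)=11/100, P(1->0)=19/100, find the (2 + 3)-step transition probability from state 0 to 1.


P^5 = P^2 * P^3
Computing via matrix multiplication of the transition matrix.
Entry (0,1) of P^5 = 0.3050

0.3050


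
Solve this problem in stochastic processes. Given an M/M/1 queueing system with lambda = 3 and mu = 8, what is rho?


rho = lambda/mu
= 3/8
= 0.3750

0.3750


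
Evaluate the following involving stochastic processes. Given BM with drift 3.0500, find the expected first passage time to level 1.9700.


Expected first passage time = a/mu
= 1.9700/3.0500
= 0.6459

0.6459


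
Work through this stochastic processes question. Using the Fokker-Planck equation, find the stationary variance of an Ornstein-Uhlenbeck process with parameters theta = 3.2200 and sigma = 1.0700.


Stationary variance = sigma^2 / (2*theta)
= 1.0700^2 / (2*3.2200)
= 1.1449 / 6.4400
= 0.1778

0.1778


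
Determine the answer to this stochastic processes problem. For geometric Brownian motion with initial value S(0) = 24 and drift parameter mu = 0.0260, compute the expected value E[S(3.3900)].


E[S(t)] = S(0) * exp(mu * t)
= 24 * exp(0.0260 * 3.3900)
= 24 * 1.0921
= 26.2114

26.2114


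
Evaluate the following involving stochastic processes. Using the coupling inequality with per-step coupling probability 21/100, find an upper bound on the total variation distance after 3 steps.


TV distance bound <= (1-delta)^n
= (1 - 0.2100)^3
= 0.7900^3
= 0.4930

0.4930


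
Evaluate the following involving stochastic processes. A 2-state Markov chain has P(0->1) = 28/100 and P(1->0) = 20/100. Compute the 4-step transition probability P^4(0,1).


Computing P^4 by matrix multiplication.
P = [[0.7200, 0.2800], [0.2000, 0.8000]]
After raising P to the power 4:
P^4(0,1) = 0.5407

0.5407


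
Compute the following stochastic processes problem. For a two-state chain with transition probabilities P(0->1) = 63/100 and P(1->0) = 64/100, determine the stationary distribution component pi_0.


Stationary distribution: pi_0 = p10/(p01+p10), pi_1 = p01/(p01+p10)
p01 = 0.6300, p10 = 0.6400
pi_0 = 0.5039

0.5039


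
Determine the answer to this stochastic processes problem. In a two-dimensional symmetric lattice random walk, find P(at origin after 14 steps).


P = C(14,7)^2 / 4^14
= 3432^2 / 268435456
= 11778624 / 268435456
= 0.0439

0.0439


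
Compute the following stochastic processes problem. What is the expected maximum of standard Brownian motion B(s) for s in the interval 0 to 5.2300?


E(max B(s)) = sqrt(2t/pi)
= sqrt(2*5.2300/pi)
= sqrt(3.3295)
= 1.8247

1.8247


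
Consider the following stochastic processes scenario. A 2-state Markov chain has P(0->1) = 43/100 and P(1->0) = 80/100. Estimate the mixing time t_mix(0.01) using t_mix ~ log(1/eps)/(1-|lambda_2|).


lambda_2 = |1 - p01 - p10| = |1 - 0.4300 - 0.8000| = 0.2300
t_mix ~ log(1/eps)/(1 - |lambda_2|)
= log(100)/(1 - 0.2300) = 4.6052/0.7700
= 5.9807

5.9807


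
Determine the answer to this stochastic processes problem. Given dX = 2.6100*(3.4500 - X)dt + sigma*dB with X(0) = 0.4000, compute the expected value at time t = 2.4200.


E[X(t)] = mu + (X(0) - mu)*exp(-theta*t)
= 3.4500 + (0.4000 - 3.4500)*exp(-2.6100*2.4200)
= 3.4500 + -3.0500 * 0.0018
= 3.4445

3.4445


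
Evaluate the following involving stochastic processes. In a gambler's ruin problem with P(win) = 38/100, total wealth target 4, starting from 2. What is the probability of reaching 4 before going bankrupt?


Gambler's ruin formula:
r = q/p = 0.6200/0.3800 = 1.6316
P(win) = (1 - r^i)/(1 - r^N)
= (1 - 1.6316^2)/(1 - 1.6316^4)
= 0.2731

0.2731


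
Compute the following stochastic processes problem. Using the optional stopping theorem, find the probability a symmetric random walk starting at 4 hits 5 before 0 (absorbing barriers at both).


By optional stopping theorem: E(M at tau) = M(0) = 4
P(hit 5)*5 + P(hit 0)*0 = 4
P(hit 5) = (4 - 0)/(5 - 0) = 4/5 = 0.8000

0.8000


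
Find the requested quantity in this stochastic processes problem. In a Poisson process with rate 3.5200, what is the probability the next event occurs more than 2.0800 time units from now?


P(X > t) = exp(-lambda * t)
= exp(-3.5200 * 2.0800)
= exp(-7.3216) = 6.6110e-04

6.6110e-04


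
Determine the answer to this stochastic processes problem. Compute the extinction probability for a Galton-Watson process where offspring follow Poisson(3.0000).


Since mu = 3.0000 > 1, extinction prob q < 1.
Solve s = exp(mu*(s-1)) iteratively.
q = 0.0595

0.0595


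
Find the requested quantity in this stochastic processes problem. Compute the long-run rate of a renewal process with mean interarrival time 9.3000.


Long-run renewal rate = 1/E(X)
= 1/9.3000
= 0.1075

0.1075


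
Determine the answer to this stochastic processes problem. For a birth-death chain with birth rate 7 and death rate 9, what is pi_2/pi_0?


For birth-death process, pi_n/pi_0 = (lambda/mu)^n
= (7/9)^2
= 0.6049

0.6049


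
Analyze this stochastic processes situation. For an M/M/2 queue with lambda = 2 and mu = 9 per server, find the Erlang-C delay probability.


a = lambda/mu = 0.2222
rho = a/c = 0.1111
Erlang-C formula applied:
C(c,a) = 0.0222

0.0222


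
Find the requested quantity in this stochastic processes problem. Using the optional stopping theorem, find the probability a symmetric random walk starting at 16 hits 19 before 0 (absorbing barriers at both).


By optional stopping theorem: E(M at tau) = M(0) = 16
P(hit 19)*19 + P(hit 0)*0 = 16
P(hit 19) = (16 - 0)/(19 - 0) = 16/19 = 0.8421

0.8421


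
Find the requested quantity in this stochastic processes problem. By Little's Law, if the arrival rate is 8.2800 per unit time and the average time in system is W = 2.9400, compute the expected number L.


Little's Law: L = lambda * W
= 8.2800 * 2.9400
= 24.3432

24.3432


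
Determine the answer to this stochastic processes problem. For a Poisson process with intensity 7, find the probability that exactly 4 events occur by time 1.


P(N(t)=k) = (lambda*t)^k * exp(-lambda*t) / k!
lambda*t = 7
= 7^4 * exp(-7) / 4!
= 2401 * 9.1188e-04 / 24
= 0.0912

0.0912


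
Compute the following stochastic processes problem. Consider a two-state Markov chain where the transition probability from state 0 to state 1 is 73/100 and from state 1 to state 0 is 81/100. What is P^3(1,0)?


Computing P^3 by matrix multiplication.
P = [[0.2700, 0.7300], [0.8100, 0.1900]]
After raising P to the power 3:
P^3(1,0) = 0.6088

0.6088


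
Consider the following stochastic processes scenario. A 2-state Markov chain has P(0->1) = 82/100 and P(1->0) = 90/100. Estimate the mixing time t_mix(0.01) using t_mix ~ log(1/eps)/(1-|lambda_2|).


lambda_2 = |1 - p01 - p10| = |1 - 0.8200 - 0.9000| = 0.7200
t_mix ~ log(1/eps)/(1 - |lambda_2|)
= log(100)/(1 - 0.7200) = 4.6052/0.2800
= 16.4470

16.4470


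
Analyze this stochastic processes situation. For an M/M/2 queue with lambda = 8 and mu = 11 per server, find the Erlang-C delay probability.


a = lambda/mu = 0.7273
rho = a/c = 0.3636
Erlang-C formula applied:
C(c,a) = 0.1939

0.1939


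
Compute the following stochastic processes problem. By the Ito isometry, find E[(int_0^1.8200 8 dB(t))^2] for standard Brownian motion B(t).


By Ito isometry: E[(int f dB)^2] = int f^2 dt
= 8^2 * 1.8200
= 64 * 1.8200 = 116.4800

116.4800


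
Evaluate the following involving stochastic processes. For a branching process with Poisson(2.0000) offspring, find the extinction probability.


Since mu = 2.0000 > 1, extinction prob q < 1.
Solve s = exp(mu*(s-1)) iteratively.
q = 0.2032

0.2032


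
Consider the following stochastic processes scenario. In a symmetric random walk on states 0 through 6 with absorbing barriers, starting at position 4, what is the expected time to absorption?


For symmetric RW on 0,...,N with absorbing barriers, E(i) = i*(N-i)
E(4) = 4 * 2 = 8

8


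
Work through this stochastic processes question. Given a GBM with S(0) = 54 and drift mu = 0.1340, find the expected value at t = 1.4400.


E[S(t)] = S(0) * exp(mu * t)
= 54 * exp(0.1340 * 1.4400)
= 54 * 1.2128
= 65.4931

65.4931


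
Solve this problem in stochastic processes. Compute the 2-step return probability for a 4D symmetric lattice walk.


P(return in 2 steps) = P(reverse first step) = 1/(2d)
= 1/8
= 0.1250

0.1250


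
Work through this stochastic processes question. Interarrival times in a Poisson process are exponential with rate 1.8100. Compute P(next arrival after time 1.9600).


P(X > t) = exp(-lambda * t)
= exp(-1.8100 * 1.9600)
= exp(-3.5476) = 0.0288

0.0288


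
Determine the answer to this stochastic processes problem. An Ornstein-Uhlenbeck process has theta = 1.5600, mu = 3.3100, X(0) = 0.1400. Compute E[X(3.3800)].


E[X(t)] = mu + (X(0) - mu)*exp(-theta*t)
= 3.3100 + (0.1400 - 3.3100)*exp(-1.5600*3.3800)
= 3.3100 + -3.1700 * 0.0051
= 3.2937

3.2937


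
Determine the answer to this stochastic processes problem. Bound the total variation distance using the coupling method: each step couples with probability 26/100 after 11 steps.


TV distance bound <= (1-delta)^n
= (1 - 0.2600)^11
= 0.7400^11
= 0.0364

0.0364


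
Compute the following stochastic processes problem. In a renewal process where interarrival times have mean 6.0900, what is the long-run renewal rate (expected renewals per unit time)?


Long-run renewal rate = 1/E(X)
= 1/6.0900
= 0.1642

0.1642


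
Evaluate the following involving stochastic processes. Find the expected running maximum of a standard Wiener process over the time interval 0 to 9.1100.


E(max B(s)) = sqrt(2t/pi)
= sqrt(2*9.1100/pi)
= sqrt(5.7996)
= 2.4082

2.4082


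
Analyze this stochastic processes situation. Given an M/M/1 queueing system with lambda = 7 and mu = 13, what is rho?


rho = lambda/mu
= 7/13
= 0.5385

0.5385


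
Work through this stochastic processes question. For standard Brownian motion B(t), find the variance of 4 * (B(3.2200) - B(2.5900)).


Var(alpha*(B(t)-B(s))) = alpha^2 * (t-s)
= 4^2 * (3.2200 - 2.5900)
= 16 * 0.6300
= 10.0800

10.0800


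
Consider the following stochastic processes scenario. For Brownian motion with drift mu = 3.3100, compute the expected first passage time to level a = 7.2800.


Expected first passage time = a/mu
= 7.2800/3.3100
= 2.1994

2.1994


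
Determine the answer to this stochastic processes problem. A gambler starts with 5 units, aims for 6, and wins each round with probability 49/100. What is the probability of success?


Gambler's ruin formula:
r = q/p = 0.5100/0.4900 = 1.0408
P(win) = (1 - r^i)/(1 - r^N)
= (1 - 1.0408^5)/(1 - 1.0408^6)
= 0.8162

0.8162


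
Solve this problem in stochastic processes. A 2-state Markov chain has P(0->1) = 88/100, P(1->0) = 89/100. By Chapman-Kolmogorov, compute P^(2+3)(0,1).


P^5 = P^2 * P^3
Computing via matrix multiplication of the transition matrix.
Entry (0,1) of P^5 = 0.6317

0.6317


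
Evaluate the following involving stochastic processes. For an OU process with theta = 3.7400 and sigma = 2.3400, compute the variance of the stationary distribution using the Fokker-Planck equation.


Stationary variance = sigma^2 / (2*theta)
= 2.3400^2 / (2*3.7400)
= 5.4756 / 7.4800
= 0.7320

0.7320


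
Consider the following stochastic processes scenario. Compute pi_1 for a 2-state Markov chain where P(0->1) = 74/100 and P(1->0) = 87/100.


Stationary distribution: pi_0 = p10/(p01+p10), pi_1 = p01/(p01+p10)
p01 = 0.7400, p10 = 0.8700
pi_1 = 0.4596

0.4596


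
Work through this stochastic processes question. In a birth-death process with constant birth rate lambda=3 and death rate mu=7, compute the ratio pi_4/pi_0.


For birth-death process, pi_n/pi_0 = (lambda/mu)^n
= (3/7)^4
= 0.0337

0.0337


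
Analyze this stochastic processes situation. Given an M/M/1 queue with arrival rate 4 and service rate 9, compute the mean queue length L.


rho = 4/9 = 0.4444
L = rho/(1-rho)
= 0.4444/0.5556
= 0.8000

0.8000


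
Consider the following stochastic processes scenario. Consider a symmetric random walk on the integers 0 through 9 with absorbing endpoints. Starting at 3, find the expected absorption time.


For symmetric RW on 0,...,N with absorbing barriers, E(i) = i*(N-i)
E(3) = 3 * 6 = 18

18


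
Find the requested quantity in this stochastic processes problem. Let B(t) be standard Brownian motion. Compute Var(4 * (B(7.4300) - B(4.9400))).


Var(alpha*(B(t)-B(s))) = alpha^2 * (t-s)
= 4^2 * (7.4300 - 4.9400)
= 16 * 2.4900
= 39.8400

39.8400


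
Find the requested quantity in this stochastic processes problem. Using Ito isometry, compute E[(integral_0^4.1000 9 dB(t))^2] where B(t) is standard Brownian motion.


By Ito isometry: E[(int f dB)^2] = int f^2 dt
= 9^2 * 4.1000
= 81 * 4.1000 = 332.1000

332.1000


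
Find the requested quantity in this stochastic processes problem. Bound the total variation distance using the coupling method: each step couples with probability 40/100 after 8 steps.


TV distance bound <= (1-delta)^n
= (1 - 0.4000)^8
= 0.6000^8
= 0.0168

0.0168


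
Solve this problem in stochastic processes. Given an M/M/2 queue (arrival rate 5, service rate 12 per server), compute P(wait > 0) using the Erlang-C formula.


a = lambda/mu = 0.4167
rho = a/c = 0.2083
Erlang-C formula applied:
C(c,a) = 0.0718

0.0718


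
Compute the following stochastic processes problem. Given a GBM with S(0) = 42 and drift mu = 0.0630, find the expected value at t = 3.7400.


E[S(t)] = S(0) * exp(mu * t)
= 42 * exp(0.0630 * 3.7400)
= 42 * 1.2657
= 53.1591

53.1591


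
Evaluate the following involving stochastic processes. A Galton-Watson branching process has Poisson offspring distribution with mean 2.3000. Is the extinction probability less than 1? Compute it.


Since mu = 2.3000 > 1, extinction prob q < 1.
Solve s = exp(mu*(s-1)) iteratively.
q = 0.1376

0.1376


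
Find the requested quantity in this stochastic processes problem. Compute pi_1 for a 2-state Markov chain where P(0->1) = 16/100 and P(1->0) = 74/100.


Stationary distribution: pi_0 = p10/(p01+p10), pi_1 = p01/(p01+p10)
p01 = 0.1600, p10 = 0.7400
pi_1 = 0.1778

0.1778


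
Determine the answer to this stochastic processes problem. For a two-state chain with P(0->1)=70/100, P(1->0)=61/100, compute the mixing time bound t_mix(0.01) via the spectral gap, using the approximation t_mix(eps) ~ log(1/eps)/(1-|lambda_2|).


lambda_2 = |1 - p01 - p10| = |1 - 0.7000 - 0.6100| = 0.3100
t_mix ~ log(1/eps)/(1 - |lambda_2|)
= log(100)/(1 - 0.3100) = 4.6052/0.6900
= 6.6742

6.6742


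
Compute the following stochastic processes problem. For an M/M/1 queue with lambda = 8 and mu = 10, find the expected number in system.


rho = 8/10 = 0.8000
L = rho/(1-rho)
= 0.8000/0.2000
= 4.0000

4.0000


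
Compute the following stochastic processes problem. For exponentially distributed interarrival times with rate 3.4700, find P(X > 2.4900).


P(X > t) = exp(-lambda * t)
= exp(-3.4700 * 2.4900)
= exp(-8.6403) = 1.7683e-04

1.7683e-04


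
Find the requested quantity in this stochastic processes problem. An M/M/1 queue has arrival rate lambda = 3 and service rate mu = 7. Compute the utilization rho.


rho = lambda/mu
= 3/7
= 0.4286

0.4286


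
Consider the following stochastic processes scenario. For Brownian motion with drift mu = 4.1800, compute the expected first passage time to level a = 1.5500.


Expected first passage time = a/mu
= 1.5500/4.1800
= 0.3708

0.3708


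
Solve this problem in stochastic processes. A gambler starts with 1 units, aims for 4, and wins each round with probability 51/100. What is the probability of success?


Gambler's ruin formula:
r = q/p = 0.4900/0.5100 = 0.9608
P(win) = (1 - r^i)/(1 - r^N)
= (1 - 0.9608^1)/(1 - 0.9608^4)
= 0.2652

0.2652


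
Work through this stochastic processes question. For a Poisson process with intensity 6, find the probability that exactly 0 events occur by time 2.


P(N(t)=k) = (lambda*t)^k * exp(-lambda*t) / k!
lambda*t = 12
= 12^0 * exp(-12) / 0!
= 1 * 6.1442e-06 / 1
= 6.1442e-06

6.1442e-06


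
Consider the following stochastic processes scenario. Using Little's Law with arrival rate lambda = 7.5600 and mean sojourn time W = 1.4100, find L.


Little's Law: L = lambda * W
= 7.5600 * 1.4100
= 10.6596

10.6596


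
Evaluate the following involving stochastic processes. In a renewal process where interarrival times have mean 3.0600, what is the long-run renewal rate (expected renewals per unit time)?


Long-run renewal rate = 1/E(X)
= 1/3.0600
= 0.3268

0.3268


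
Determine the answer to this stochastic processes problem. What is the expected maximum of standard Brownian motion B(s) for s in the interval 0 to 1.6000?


E(max B(s)) = sqrt(2t/pi)
= sqrt(2*1.6000/pi)
= sqrt(1.0186)
= 1.0093

1.0093


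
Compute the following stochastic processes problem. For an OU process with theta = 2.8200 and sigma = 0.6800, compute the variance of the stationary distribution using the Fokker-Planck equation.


Stationary variance = sigma^2 / (2*theta)
= 0.6800^2 / (2*2.8200)
= 0.4624 / 5.6400
= 0.0820

0.0820


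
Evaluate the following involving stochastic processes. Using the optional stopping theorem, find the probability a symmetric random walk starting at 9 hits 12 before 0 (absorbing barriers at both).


By optional stopping theorem: E(M at tau) = M(0) = 9
P(hit 12)*12 + P(hit 0)*0 = 9
P(hit 12) = (9 - 0)/(12 - 0) = 3/4 = 0.7500

0.7500


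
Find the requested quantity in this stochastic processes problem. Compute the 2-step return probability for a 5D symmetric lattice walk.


P(return in 2 steps) = P(reverse first step) = 1/(2d)
= 1/10
= 0.1000

0.1000


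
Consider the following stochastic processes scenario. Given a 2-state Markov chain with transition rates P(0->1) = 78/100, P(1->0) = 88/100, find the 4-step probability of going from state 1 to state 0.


Computing P^4 by matrix multiplication.
P = [[0.2200, 0.7800], [0.8800, 0.1200]]
After raising P to the power 4:
P^4(1,0) = 0.4295

0.4295


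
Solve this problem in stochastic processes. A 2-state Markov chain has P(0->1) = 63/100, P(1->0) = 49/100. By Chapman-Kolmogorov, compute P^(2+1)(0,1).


P^3 = P^2 * P^1
Computing via matrix multiplication of the transition matrix.
Entry (0,1) of P^3 = 0.5635

0.5635
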